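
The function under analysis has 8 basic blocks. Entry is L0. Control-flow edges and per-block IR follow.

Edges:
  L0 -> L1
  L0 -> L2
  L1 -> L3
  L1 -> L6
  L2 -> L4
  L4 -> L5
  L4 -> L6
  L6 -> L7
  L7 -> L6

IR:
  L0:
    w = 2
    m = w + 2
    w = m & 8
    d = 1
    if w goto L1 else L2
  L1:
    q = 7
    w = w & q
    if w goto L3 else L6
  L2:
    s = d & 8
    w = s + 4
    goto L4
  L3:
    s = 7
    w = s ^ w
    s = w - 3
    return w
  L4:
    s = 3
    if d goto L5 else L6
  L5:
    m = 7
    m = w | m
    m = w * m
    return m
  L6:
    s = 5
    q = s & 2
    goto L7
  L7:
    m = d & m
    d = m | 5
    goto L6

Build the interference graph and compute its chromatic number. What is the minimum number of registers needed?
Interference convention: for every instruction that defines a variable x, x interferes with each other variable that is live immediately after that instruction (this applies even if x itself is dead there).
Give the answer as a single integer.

Per-block:
  L0 def {d,m,w} use ∅
  L1 def {q,w} use {w}
  L2 def {s,w} use {d}
  L3 def {s,w} use {w}
  L4 def {s} use {d}
  L5 def {m} use {w}
  L6 def {q,s} use ∅
  L7 def {d,m} use {d,m}

Liveness:
  L0 li=∅ lo={d,m,w}
  L1 li={d,m,w} lo={d,m,w}
  L2 li={d,m} lo={d,m,w}
  L3 li={w} lo=∅
  L4 li={d,m,w} lo={d,m,w}
  L5 li={w} lo=∅
  L6 li={d,m} lo={d,m}
  L7 li={d,m} lo={d,m}

Interference:
  d — {m,q,s,w}
  m — {d,q,s,w}
  q — {d,m,w}
  s — {d,m,w}
  w — {d,m,q,s}

Colouring:
  clique {d,m,q,w} ⇒ need ≥ 4
  assign d→c0 m→c1 q→c3 s→c3 w→c2 — no edge inside a register ⇒ χ ≤ 4
  χ = 4

Answer: 4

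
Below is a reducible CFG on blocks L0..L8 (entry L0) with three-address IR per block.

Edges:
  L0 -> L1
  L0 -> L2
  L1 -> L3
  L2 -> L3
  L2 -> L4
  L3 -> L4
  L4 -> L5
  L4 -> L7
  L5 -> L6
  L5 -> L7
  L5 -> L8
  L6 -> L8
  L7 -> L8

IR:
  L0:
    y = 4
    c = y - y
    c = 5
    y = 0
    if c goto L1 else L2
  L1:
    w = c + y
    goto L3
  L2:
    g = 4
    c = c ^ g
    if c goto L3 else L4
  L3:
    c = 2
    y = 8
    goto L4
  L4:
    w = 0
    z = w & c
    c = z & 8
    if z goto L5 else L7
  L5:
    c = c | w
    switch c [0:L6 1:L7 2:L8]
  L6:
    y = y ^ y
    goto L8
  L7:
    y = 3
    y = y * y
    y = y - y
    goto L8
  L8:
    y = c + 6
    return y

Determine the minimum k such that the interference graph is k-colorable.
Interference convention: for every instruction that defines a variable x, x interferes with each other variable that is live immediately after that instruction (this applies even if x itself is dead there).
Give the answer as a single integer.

Answer: 4

Working:
Per-block:
  L0 def {c,y} use ∅
  L1 def {w} use {c,y}
  L2 def {c,g} use {c}
  L3 def {c,y} use ∅
  L4 def {c,w,z} use {c}
  L5 def {c} use {c,w}
  L6 def {y} use {y}
  L7 def {y} use ∅
  L8 def {y} use {c}

Live sets:
  L0: in=∅ out={c,y}
  L1: in={c,y} out=∅
  L2: in={c,y} out={c,y}
  L3: in=∅ out={c,y}
  L4: in={c,y} out={c,w,y}
  L5: in={c,w,y} out={c,y}
  L6: in={c,y} out={c}
  L7: in={c} out={c}
  L8: in={c} out=∅

Interference:
  c: {g,w,y,z}
  g: {c,y}
  w: {c,y,z}
  y: {c,g,w,z}
  z: {c,w,y}

Chromatic number:
  {c,w,y,z} pairwise interfere (4-clique) ⇒ χ ≥ 4
  4-colouring: c0={c}  c1={y}  c2={g,w}  c3={z}
  χ = 4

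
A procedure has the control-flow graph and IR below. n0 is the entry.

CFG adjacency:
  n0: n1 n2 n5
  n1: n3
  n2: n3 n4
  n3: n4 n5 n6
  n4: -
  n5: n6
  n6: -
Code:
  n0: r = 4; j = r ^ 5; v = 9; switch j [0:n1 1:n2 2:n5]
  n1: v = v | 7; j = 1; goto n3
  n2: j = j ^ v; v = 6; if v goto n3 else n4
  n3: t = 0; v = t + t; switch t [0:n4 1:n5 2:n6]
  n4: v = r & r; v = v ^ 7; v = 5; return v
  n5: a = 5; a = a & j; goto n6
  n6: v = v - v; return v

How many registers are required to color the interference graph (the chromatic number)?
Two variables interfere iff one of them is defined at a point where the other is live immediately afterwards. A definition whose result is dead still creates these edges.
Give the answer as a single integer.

Answer: 4

Analysis:
def/use:
  n0: {j,r,v} / ∅
  n1: {j,v} / {v}
  n2: {j,v} / {j,v}
  n3: {t,v} / ∅
  n4: {v} / {r}
  n5: {a} / {j}
  n6: {v} / {v}

Liveness:
  n0: in=∅ out={j,r,v}
  n1: in={r,v} out={j,r}
  n2: in={j,r,v} out={j,r}
  n3: in={j,r} out={j,r,v}
  n4: in={r} out=∅
  n5: in={j,v} out={v}
  n6: in={v} out=∅

Conflict graph:
  a: {j,v}
  j: {a,r,t,v}
  r: {j,t,v}
  t: {j,r,v}
  v: {a,j,r,t}

Chromatic number:
  clique {j,r,t,v} ⇒ need ≥ 4
  assign a→r2 j→r0 r→r2 t→r3 v→r1 — no edge inside a register ⇒ χ ≤ 4
  χ = 4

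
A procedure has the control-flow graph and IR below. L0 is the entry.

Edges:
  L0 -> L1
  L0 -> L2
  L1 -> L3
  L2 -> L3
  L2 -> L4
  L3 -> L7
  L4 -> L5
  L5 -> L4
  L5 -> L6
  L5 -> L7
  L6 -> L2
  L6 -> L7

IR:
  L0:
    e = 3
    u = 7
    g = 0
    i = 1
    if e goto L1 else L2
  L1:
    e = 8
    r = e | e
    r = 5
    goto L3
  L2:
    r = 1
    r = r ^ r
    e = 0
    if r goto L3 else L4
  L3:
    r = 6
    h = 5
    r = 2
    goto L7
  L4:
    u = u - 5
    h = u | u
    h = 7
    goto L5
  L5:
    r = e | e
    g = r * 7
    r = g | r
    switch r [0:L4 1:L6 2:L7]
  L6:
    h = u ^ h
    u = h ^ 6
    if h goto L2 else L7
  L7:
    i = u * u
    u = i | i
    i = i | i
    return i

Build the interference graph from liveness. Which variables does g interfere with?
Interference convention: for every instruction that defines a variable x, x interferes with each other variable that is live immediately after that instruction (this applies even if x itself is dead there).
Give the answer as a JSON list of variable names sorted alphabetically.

Answer: ["e", "h", "r", "u"]

Analysis:
Per-block:
  L0: {e,g,i,u} / ∅
  L1: {e,r} / ∅
  L2: {e,r} / ∅
  L3: {h,r} / ∅
  L4: {h,u} / {u}
  L5: {g,r} / {e}
  L6: {h,u} / {h,u}
  L7: {i,u} / {u}

Backward fixpoint:
  L0 li=∅ lo={u}
  L1 li={u} lo={u}
  L2 li={u} lo={e,u}
  L3 li={u} lo={u}
  L4 li={e,u} lo={e,h,u}
  L5 li={e,h,u} lo={e,h,u}
  L6 li={h,u} lo={u}
  L7 li={u} lo=∅

Conflict graph:
  e — {g,h,i,r,u}
  g — {e,h,r,u}
  h — {e,g,r,u}
  i — {e,u}
  r — {e,g,h,u}
  u — {e,g,h,i,r}

N(g) = ["e", "h", "r", "u"]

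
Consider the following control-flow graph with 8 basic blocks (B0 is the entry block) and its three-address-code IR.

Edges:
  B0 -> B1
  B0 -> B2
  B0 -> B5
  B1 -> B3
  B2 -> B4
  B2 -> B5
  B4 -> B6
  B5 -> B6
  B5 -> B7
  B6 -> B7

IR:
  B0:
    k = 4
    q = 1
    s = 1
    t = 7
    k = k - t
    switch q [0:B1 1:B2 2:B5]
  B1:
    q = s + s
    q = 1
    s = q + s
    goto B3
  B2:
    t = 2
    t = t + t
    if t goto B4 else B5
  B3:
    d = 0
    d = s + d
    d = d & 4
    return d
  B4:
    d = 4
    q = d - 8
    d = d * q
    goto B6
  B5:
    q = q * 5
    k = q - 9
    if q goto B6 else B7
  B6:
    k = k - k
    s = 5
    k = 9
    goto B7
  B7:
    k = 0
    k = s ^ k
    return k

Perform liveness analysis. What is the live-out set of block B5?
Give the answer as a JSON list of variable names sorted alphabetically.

def/use:
  B0: def={k,q,s,t} ue=∅
  B1: def={q,s} ue={s}
  B2: def={t} ue=∅
  B3: def={d} ue={s}
  B4: def={d,q} ue=∅
  B5: def={k,q} ue={q}
  B6: def={k,s} ue={k}
  B7: def={k} ue={s}

Live sets:
  B0 li=∅ lo={k,q,s}
  B1 li={s} lo={s}
  B2 li={k,q,s} lo={k,q,s}
  B3 li={s} lo=∅
  B4 li={k} lo={k}
  B5 li={q,s} lo={k,s}
  B6 li={k} lo={s}
  B7 li={s} lo=∅

live-out(B5) = ["k", "s"]

Answer: ["k", "s"]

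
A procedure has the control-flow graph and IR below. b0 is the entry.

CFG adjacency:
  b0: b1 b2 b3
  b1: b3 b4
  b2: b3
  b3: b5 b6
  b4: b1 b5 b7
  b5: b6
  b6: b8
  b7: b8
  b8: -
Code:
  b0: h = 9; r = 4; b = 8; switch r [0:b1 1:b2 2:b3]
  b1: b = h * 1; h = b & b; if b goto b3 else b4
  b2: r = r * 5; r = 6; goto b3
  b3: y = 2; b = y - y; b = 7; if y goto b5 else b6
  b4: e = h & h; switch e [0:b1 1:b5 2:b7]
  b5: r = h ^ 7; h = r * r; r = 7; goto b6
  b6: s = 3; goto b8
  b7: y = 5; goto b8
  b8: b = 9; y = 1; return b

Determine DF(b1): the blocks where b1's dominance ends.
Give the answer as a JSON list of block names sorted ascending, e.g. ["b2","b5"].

idom tree: b1←b0 b2←b0 b3←b0 b4←b1 b5←b0 b6←b0 b7←b4 b8←b0
Dom at joins:
  b1: preds {b0,b4}: {b0} ∩ {b0,b1,b4} = {b0}; idom=b0
  b3: preds {b0,b1,b2}: {b0} ∩ {b0,b1} ∩ {b0,b2} = {b0}; idom=b0
  b5: preds {b3,b4}: {b0,b3} ∩ {b0,b1,b4} = {b0}; idom=b0
  b6: preds {b3,b5}: {b0,b3} ∩ {b0,b5} = {b0}; idom=b0
  b8: preds {b6,b7}: {b0,b6} ∩ {b0,b1,b4,b7} = {b0}; idom=b0

DF derivation:
  b1←b0: walk · to b0
  b1←b4: walk b4→b1 to b0
  b3←b0: walk · to b0
  b3←b1: walk b1 to b0
  b3←b2: walk b2 to b0
  b5←b3: walk b3 to b0
  b5←b4: walk b4→b1 to b0
  b6←b3: walk b3 to b0
  b6←b5: walk b5 to b0
  b8←b6: walk b6 to b0
  b8←b7: walk b7→b4→b1 to b0
  DF(b0)=∅
  DF(b1)={b1,b3,b5,b8}
  DF(b2)={b3}
  DF(b3)={b5,b6}
  DF(b4)={b1,b5,b8}
  DF(b5)={b6}
  DF(b6)={b8}
  DF(b7)={b8}
  DF(b8)=∅

DF(b1) = ["b1", "b3", "b5", "b8"]

Answer: ["b1", "b3", "b5", "b8"]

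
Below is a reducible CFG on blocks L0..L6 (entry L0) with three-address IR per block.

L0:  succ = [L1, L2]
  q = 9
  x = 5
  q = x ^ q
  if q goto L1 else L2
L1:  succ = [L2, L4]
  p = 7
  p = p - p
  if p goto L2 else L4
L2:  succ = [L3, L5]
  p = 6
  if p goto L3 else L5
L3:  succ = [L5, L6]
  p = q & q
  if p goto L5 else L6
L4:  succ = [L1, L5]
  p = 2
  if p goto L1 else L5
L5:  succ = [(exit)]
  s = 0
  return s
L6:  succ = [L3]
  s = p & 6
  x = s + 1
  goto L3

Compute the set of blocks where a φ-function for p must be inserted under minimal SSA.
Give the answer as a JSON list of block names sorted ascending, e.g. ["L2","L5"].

Answer: ["L1", "L2", "L3", "L5"]

Derivation:
idom tree: L1←L0 L2←L0 L3←L2 L4←L1 L5←L0 L6←L3
Dom at joins:
  L1: preds {L0,L4}: {L0} ∩ {L0,L1,L4} = {L0}; idom=L0
  L2: preds {L0,L1}: {L0} ∩ {L0,L1} = {L0}; idom=L0
  L3: preds {L2,L6}: {L0,L2} ∩ {L0,L2,L3,L6} = {L0,L2}; idom=L2
  L5: preds {L2,L3,L4}: {L0,L2} ∩ {L0,L2,L3} ∩ {L0,L1,L4} = {L0}; idom=L0

DF walk-up:
  join L1 pred L0: · stop@L0
  join L1 pred L4: L4→L1 stop@L0
  join L2 pred L0: · stop@L0
  join L2 pred L1: L1 stop@L0
  join L3 pred L2: · stop@L2
  join L3 pred L6: L6→L3 stop@L2
  join L5 pred L2: L2 stop@L0
  join L5 pred L3: L3→L2 stop@L0
  join L5 pred L4: L4→L1 stop@L0
  L0 → ∅
  L1 → {L1,L2,L5}
  L2 → {L5}
  L3 → {L3,L5}
  L4 → {L1,L5}
  L5 → ∅
  L6 → {L3}

φ for p: defs {L1,L2,L3,L4}
  DF⁺ = {L1,L2,L3,L5}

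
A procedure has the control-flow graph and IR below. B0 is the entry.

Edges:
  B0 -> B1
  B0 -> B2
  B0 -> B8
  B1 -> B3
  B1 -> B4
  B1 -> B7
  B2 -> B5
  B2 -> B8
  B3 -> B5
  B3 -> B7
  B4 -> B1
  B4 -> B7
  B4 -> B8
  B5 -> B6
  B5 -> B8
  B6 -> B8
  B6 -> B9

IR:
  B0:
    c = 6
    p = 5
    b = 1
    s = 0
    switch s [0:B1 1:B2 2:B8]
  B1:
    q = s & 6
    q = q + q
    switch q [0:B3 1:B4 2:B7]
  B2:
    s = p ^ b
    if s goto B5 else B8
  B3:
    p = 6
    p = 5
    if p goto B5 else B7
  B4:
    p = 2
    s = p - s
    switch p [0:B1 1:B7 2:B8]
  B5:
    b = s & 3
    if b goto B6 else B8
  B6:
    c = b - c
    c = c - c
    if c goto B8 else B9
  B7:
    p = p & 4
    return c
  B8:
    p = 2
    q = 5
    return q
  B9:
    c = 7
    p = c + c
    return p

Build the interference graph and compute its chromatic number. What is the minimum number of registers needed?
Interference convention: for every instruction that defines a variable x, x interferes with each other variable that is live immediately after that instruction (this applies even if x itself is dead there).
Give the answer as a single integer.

def/use:
  B0 def {b,c,p,s} use ∅
  B1 def {q} use {s}
  B2 def {s} use {b,p}
  B3 def {p} use ∅
  B4 def {p,s} use {s}
  B5 def {b} use {s}
  B6 def {c} use {b,c}
  B7 def {p} use {c,p}
  B8 def {p,q} use ∅
  B9 def {c,p} use ∅

Backward fixpoint:
  B0 li=∅ lo={b,c,p,s}
  B1 li={c,p,s} lo={c,p,s}
  B2 li={b,c,p} lo={c,s}
  B3 li={c,s} lo={c,p,s}
  B4 li={c,s} lo={c,p,s}
  B5 li={c,s} lo={b,c}
  B6 li={b,c} lo=∅
  B7 li={c,p} lo=∅
  B8 li=∅ lo=∅
  B9 li=∅ lo=∅

Conflict graph:
  b↔{c,p,s}
  c↔{b,p,q,s}
  p↔{b,c,q,s}
  q↔{c,p,s}
  s↔{b,c,p,q}

Colouring:
  clique {b,c,p,s} ⇒ need ≥ 4
  4-colouring: c0={c}  c1={p}  c2={s}  c3={b,q}
  χ = 4

Answer: 4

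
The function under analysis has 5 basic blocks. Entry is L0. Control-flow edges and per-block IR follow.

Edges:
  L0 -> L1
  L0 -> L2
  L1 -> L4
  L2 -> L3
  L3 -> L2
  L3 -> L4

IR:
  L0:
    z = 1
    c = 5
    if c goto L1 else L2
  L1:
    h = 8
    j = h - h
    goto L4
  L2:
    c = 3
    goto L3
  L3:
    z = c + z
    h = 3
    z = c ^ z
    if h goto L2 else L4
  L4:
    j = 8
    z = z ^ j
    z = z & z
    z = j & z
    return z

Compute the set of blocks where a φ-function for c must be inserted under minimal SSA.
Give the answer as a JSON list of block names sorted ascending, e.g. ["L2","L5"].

idom tree: L1←L0 L2←L0 L3←L2 L4←L0
Join-block Dom:
  L2: preds {L0,L3}: {L0} ∩ {L0,L2,L3} = {L0}; idom=L0
  L4: preds {L1,L3}: {L0,L1} ∩ {L0,L2,L3} = {L0}; idom=L0

DF derivation:
  L2←L0: walk · to L0
  L2←L3: walk L3→L2 to L0
  L4←L1: walk L1 to L0
  L4←L3: walk L3→L2 to L0
  L0 → ∅
  L1 → {L4}
  L2 → {L2,L4}
  L3 → {L2,L4}
  L4 → ∅

φ for c: defs {L0,L2}
  DF⁺ = {L2,L4}

Answer: ["L2", "L4"]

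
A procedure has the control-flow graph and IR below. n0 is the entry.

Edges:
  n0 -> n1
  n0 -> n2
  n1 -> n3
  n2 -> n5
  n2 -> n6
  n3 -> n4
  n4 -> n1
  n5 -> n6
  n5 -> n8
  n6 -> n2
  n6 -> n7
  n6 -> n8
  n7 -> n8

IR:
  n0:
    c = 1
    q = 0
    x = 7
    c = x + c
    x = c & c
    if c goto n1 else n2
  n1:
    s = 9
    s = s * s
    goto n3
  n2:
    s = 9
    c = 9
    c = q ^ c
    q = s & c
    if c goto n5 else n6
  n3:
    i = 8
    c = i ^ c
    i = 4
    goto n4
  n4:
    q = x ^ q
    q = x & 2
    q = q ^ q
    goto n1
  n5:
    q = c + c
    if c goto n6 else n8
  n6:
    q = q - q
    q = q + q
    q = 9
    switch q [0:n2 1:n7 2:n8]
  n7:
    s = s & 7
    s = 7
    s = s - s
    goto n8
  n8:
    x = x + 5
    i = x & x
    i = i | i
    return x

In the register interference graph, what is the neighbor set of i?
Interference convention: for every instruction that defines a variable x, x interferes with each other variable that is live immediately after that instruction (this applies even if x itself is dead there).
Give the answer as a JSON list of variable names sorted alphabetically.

Per-block:
  n0: {c,q,x} / ∅
  n1: {s} / ∅
  n2: {c,q,s} / {q}
  n3: {c,i} / {c}
  n4: {q} / {q,x}
  n5: {q} / {c}
  n6: {q} / {q}
  n7: {s} / {s}
  n8: {i,x} / {x}

Liveness:
  live n0: ∅→{c,q,x}
  live n1: {c,q,x}→{c,q,x}
  live n2: {q,x}→{c,q,s,x}
  live n3: {c,q,x}→{c,q,x}
  live n4: {c,q,x}→{c,q,x}
  live n5: {c,s,x}→{q,s,x}
  live n6: {q,s,x}→{q,s,x}
  live n7: {s,x}→{x}
  live n8: {x}→∅

Interference:
  c: {i,q,s,x}
  i: {c,q,x}
  q: {c,i,s,x}
  s: {c,q,x}
  x: {c,i,q,s}

N(i) = ["c", "q", "x"]

Answer: ["c", "q", "x"]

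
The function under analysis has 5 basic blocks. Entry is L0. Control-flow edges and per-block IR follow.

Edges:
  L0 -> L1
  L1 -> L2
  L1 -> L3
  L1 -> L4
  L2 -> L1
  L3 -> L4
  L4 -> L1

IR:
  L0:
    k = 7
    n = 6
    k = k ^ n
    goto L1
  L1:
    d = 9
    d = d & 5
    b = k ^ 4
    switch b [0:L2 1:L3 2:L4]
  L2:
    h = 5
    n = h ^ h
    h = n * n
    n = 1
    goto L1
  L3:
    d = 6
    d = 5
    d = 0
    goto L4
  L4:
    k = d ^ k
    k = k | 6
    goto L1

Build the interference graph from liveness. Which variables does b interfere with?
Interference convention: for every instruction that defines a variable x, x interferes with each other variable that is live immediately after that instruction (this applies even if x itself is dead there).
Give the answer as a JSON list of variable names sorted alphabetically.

Answer: ["d", "k"]

Working:
Per-block:
  L0 def {k,n} use ∅
  L1 def {b,d} use {k}
  L2 def {h,n} use ∅
  L3 def {d} use ∅
  L4 def {k} use {d,k}

Live sets:
  L0: in=∅ out={k}
  L1: in={k} out={d,k}
  L2: in={k} out={k}
  L3: in={k} out={d,k}
  L4: in={d,k} out={k}

Conflict graph:
  b↔{d,k}
  d↔{b,k}
  h↔{k}
  k↔{b,d,h,n}
  n↔{k}

N(b) = ["d", "k"]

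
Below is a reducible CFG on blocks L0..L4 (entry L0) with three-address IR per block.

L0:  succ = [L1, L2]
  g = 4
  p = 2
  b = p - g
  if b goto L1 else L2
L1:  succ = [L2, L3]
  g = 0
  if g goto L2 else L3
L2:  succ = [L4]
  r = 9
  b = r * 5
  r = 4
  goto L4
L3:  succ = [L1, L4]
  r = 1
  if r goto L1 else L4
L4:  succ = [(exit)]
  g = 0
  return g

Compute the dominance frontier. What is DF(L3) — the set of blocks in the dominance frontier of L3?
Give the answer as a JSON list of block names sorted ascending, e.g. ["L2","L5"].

Answer: ["L1", "L4"]

Derivation:
idom tree: L1←L0 L2←L0 L3←L1 L4←L0
Dom∩ at merges:
  L1: preds {L0,L3}: {L0} ∩ {L0,L1,L3} = {L0}; idom=L0
  L2: preds {L0,L1}: {L0} ∩ {L0,L1} = {L0}; idom=L0
  L4: preds {L2,L3}: {L0,L2} ∩ {L0,L1,L3} = {L0}; idom=L0

DF walk-up:
  join L1 pred L0: · stop@L0
  join L1 pred L3: L3→L1 stop@L0
  join L2 pred L0: · stop@L0
  join L2 pred L1: L1 stop@L0
  join L4 pred L2: L2 stop@L0
  join L4 pred L3: L3→L1 stop@L0
  DF(L0)=∅
  DF(L1)={L1,L2,L4}
  DF(L2)={L4}
  DF(L3)={L1,L4}
  DF(L4)=∅

DF(L3) = ["L1", "L4"]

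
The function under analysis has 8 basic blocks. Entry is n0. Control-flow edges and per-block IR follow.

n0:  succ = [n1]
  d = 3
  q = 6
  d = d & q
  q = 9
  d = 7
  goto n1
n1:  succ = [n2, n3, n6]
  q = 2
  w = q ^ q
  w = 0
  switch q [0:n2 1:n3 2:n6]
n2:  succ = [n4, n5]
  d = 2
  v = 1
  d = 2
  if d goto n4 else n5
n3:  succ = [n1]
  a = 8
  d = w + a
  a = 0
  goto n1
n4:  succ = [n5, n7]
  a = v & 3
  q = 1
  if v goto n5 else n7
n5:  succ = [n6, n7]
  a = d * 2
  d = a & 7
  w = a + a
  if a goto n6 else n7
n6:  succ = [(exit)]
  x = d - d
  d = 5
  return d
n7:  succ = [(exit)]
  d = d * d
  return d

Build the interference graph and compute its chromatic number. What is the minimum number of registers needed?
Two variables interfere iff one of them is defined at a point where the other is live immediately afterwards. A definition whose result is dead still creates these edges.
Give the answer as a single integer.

Block summaries:
  n0: {d,q} / ∅
  n1: {q,w} / ∅
  n2: {d,v} / ∅
  n3: {a,d} / {w}
  n4: {a,q} / {v}
  n5: {a,d,w} / {d}
  n6: {d,x} / {d}
  n7: {d} / {d}

Live sets:
  n0: in=∅ out={d}
  n1: in={d} out={d,w}
  n2: in=∅ out={d,v}
  n3: in={w} out={d}
  n4: in={d,v} out={d}
  n5: in={d} out={d}
  n6: in={d} out=∅
  n7: in={d} out=∅

Interfere edges:
  a — {d,v,w}
  d — {a,q,v,w}
  q — {d,v,w}
  v — {a,d,q}
  w — {a,d,q}
  x — ∅

Registers:
  lower bound: {a,d,v} mutually conflict ⇒ χ ≥ 3
  3-colouring: R0={d,x}  R1={a,q}  R2={v,w}
  χ = 3

Answer: 3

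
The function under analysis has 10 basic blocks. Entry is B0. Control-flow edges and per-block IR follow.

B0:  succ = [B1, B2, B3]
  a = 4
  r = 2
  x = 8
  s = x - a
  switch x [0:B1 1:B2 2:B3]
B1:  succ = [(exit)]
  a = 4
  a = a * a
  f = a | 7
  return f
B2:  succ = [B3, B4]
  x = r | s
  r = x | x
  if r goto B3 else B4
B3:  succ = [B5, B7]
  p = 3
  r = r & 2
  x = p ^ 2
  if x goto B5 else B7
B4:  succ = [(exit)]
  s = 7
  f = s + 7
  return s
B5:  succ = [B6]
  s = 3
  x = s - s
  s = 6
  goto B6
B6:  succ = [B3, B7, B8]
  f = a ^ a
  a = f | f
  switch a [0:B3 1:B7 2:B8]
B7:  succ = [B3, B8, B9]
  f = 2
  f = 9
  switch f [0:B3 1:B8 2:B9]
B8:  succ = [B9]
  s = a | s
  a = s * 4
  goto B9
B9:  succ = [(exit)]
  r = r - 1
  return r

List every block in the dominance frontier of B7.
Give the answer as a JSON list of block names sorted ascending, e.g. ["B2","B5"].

Answer: ["B3", "B8", "B9"]

Derivation:
idom tree: B1←B0 B2←B0 B3←B0 B4←B2 B5←B3 B6←B5 B7←B3 B8←B3 B9←B3
Dom∩ at merges:
  B3: preds {B0,B2,B6,B7}: {B0} ∩ {B0,B2} ∩ {B0,B3,B5,B6} ∩ {B0,B3,B7} = {B0}; idom=B0
  B7: preds {B3,B6}: {B0,B3} ∩ {B0,B3,B5,B6} = {B0,B3}; idom=B3
  B8: preds {B6,B7}: {B0,B3,B5,B6} ∩ {B0,B3,B7} = {B0,B3}; idom=B3
  B9: preds {B7,B8}: {B0,B3,B7} ∩ {B0,B3,B8} = {B0,B3}; idom=B3

Frontier:
  B3←B0: walk · to B0
  B3←B2: walk B2 to B0
  B3←B6: walk B6→B5→B3 to B0
  B3←B7: walk B7→B3 to B0
  B7←B3: walk · to B3
  B7←B6: walk B6→B5 to B3
  B8←B6: walk B6→B5 to B3
  B8←B7: walk B7 to B3
  B9←B7: walk B7 to B3
  B9←B8: walk B8 to B3
  B0 → ∅
  B1 → ∅
  B2 → {B3}
  B3 → {B3}
  B4 → ∅
  B5 → {B3,B7,B8}
  B6 → {B3,B7,B8}
  B7 → {B3,B8,B9}
  B8 → {B9}
  B9 → ∅

DF(B7) = ["B3", "B8", "B9"]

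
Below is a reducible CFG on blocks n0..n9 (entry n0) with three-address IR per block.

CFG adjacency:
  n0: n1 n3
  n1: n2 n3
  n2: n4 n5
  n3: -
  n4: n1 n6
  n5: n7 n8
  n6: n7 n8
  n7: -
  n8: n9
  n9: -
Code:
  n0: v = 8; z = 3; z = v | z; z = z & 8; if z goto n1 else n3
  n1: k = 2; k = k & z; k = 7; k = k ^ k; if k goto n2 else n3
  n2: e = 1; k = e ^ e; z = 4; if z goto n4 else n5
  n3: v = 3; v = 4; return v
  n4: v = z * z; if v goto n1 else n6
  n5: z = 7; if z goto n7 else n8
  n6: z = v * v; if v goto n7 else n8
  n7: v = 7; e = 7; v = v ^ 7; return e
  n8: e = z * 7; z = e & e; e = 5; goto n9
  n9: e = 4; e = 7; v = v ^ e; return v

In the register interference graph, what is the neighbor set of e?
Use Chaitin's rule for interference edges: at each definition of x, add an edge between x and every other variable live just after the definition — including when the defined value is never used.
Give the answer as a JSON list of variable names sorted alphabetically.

Block summaries:
  n0: {v,z} / ∅
  n1: {k} / {z}
  n2: {e,k,z} / ∅
  n3: {v} / ∅
  n4: {v} / {z}
  n5: {z} / ∅
  n6: {z} / {v}
  n7: {e,v} / ∅
  n8: {e,z} / {z}
  n9: {e,v} / {v}

Live sets:
  n0: in=∅ out={v,z}
  n1: in={v,z} out={v}
  n2: in={v} out={v,z}
  n3: in=∅ out=∅
  n4: in={z} out={v,z}
  n5: in={v} out={v,z}
  n6: in={v} out={v,z}
  n7: in=∅ out=∅
  n8: in={v,z} out={v}
  n9: in={v} out=∅

Conflict graph:
  e — {v}
  k — {v,z}
  v — {e,k,z}
  z — {k,v}

N(e) = ["v"]

Answer: ["v"]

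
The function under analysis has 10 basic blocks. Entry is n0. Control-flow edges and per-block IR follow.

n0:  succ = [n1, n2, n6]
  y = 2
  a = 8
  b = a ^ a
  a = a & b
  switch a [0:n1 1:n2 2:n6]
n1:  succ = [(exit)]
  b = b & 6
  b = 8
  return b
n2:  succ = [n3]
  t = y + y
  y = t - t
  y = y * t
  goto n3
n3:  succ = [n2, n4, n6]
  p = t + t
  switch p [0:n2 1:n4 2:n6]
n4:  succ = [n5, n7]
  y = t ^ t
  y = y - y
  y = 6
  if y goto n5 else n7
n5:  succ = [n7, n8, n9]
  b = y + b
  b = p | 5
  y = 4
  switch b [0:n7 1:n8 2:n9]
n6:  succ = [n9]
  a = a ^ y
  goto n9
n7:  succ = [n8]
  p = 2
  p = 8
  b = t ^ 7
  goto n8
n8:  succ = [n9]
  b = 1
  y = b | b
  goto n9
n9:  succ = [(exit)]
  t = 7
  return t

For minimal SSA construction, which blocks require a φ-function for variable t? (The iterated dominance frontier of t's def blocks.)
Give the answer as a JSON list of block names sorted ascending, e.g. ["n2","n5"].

Answer: ["n2", "n6", "n9"]

Derivation:
idom tree: n1←n0 n2←n0 n3←n2 n4←n3 n5←n4 n6←n0 n7←n4 n8←n4 n9←n0
Join-block Dom:
  n2: preds {n0,n3}: {n0} ∩ {n0,n2,n3} = {n0}; idom=n0
  n6: preds {n0,n3}: {n0} ∩ {n0,n2,n3} = {n0}; idom=n0
  n7: preds {n4,n5}: {n0,n2,n3,n4} ∩ {n0,n2,n3,n4,n5} = {n0,n2,n3,n4}; idom=n4
  n8: preds {n5,n7}: {n0,n2,n3,n4,n5} ∩ {n0,n2,n3,n4,n7} = {n0,n2,n3,n4}; idom=n4
  n9: preds {n5,n6,n8}: {n0,n2,n3,n4,n5} ∩ {n0,n6} ∩ {n0,n2,n3,n4,n8} = {n0}; idom=n0

Frontier:
  n2←n0: walk · to n0
  n2←n3: walk n3→n2 to n0
  n6←n0: walk · to n0
  n6←n3: walk n3→n2 to n0
  n7←n4: walk · to n4
  n7←n5: walk n5 to n4
  n8←n5: walk n5 to n4
  n8←n7: walk n7 to n4
  n9←n5: walk n5→n4→n3→n2 to n0
  n9←n6: walk n6 to n0
  n9←n8: walk n8→n4→n3→n2 to n0
  n0: DF=∅
  n1: DF=∅
  n2: DF={n2,n6,n9}
  n3: DF={n2,n6,n9}
  n4: DF={n9}
  n5: DF={n7,n8,n9}
  n6: DF={n9}
  n7: DF={n8}
  n8: DF={n9}
  n9: DF=∅

φ for t: defs {n2,n9}
  DF⁺ = {n2,n6,n9}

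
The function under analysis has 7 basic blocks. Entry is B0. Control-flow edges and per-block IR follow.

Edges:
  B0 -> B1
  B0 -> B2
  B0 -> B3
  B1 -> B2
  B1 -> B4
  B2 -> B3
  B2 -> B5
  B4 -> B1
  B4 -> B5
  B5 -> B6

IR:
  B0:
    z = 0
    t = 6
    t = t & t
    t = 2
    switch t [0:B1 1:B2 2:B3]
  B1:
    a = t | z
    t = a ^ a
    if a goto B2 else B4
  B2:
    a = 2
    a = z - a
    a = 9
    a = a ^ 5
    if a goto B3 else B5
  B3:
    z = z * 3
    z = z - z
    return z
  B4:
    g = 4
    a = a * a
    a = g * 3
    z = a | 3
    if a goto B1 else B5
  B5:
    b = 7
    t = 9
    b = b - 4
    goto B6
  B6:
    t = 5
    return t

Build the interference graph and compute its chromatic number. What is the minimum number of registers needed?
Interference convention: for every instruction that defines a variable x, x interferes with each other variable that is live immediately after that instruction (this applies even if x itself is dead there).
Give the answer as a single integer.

Answer: 3

Analysis:
def/use:
  B0: def={t,z} ue=∅
  B1: def={a,t} ue={t,z}
  B2: def={a} ue={z}
  B3: def={z} ue={z}
  B4: def={a,g,z} ue={a}
  B5: def={b,t} ue=∅
  B6: def={t} ue=∅

Liveness:
  B0 li=∅ lo={t,z}
  B1 li={t,z} lo={a,t,z}
  B2 li={z} lo={z}
  B3 li={z} lo=∅
  B4 li={a,t} lo={t,z}
  B5 li=∅ lo=∅
  B6 li=∅ lo=∅

Interference:
  a — {g,t,z}
  b — {t}
  g — {a,t}
  t — {a,b,g,z}
  z — {a,t}

Colouring:
  {a,g,t} pairwise interfere (3-clique) ⇒ χ ≥ 3
  3-colouring: r0={t}  r1={a,b}  r2={g,z}
  χ = 3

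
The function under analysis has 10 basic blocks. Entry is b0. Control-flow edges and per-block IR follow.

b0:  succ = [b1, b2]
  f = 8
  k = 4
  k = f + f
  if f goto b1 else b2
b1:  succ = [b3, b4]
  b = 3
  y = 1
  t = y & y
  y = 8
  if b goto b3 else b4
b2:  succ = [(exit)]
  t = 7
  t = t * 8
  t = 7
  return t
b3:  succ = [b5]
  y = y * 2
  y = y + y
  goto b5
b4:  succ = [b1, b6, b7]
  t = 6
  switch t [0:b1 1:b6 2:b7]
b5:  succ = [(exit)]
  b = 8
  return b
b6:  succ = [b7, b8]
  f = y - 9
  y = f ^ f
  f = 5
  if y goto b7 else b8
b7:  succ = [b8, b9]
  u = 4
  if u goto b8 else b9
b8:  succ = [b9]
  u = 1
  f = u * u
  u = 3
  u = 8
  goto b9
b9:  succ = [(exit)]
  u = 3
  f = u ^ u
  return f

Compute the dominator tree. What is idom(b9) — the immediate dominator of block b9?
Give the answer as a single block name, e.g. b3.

idom tree: b1←b0 b2←b0 b3←b1 b4←b1 b5←b3 b6←b4 b7←b4 b8←b4 b9←b4
Join-block Dom:
  b1: preds {b0,b4}: {b0} ∩ {b0,b1,b4} = {b0}; idom=b0
  b7: preds {b4,b6}: {b0,b1,b4} ∩ {b0,b1,b4,b6} = {b0,b1,b4}; idom=b4
  b8: preds {b6,b7}: {b0,b1,b4,b6} ∩ {b0,b1,b4,b7} = {b0,b1,b4}; idom=b4
  b9: preds {b7,b8}: {b0,b1,b4,b7} ∩ {b0,b1,b4,b8} = {b0,b1,b4}; idom=b4

idom(b9) = b4

Answer: b4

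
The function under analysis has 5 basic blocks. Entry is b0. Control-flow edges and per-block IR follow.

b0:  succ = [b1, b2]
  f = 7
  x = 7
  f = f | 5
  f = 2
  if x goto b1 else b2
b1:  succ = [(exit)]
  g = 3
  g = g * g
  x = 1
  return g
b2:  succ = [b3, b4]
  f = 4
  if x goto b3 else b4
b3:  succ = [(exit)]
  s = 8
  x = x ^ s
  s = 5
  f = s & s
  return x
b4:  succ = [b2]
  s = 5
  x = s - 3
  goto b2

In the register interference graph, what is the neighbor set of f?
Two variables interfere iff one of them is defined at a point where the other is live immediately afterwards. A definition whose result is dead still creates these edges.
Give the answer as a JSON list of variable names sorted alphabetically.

Block summaries:
  b0: def={f,x} ue=∅
  b1: def={g,x} ue=∅
  b2: def={f} ue={x}
  b3: def={f,s,x} ue={x}
  b4: def={s,x} ue=∅

Liveness:
  b0 li=∅ lo={x}
  b1 li=∅ lo=∅
  b2 li={x} lo={x}
  b3 li={x} lo=∅
  b4 li=∅ lo={x}

Interference:
  f — {x}
  g — {x}
  s — {x}
  x — {f,g,s}

N(f) = ["x"]

Answer: ["x"]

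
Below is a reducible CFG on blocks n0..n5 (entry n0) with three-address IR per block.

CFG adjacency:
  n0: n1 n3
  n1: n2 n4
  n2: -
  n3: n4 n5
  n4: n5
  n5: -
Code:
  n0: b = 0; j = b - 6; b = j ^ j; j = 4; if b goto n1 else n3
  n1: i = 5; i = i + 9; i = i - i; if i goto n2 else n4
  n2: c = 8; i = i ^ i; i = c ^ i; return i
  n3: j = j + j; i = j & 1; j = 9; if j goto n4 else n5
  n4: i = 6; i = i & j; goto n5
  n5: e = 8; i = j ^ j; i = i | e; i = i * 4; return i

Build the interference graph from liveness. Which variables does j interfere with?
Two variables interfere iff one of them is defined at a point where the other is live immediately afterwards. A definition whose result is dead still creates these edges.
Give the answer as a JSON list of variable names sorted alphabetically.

Answer: ["b", "e", "i"]

Working:
def/use:
  n0: def={b,j} ue=∅
  n1: def={i} ue=∅
  n2: def={c,i} ue={i}
  n3: def={i,j} ue={j}
  n4: def={i} ue={j}
  n5: def={e,i} ue={j}

Backward fixpoint:
  live n0: ∅→{j}
  live n1: {j}→{i,j}
  live n2: {i}→∅
  live n3: {j}→{j}
  live n4: {j}→{j}
  live n5: {j}→∅

Conflict graph:
  b — {j}
  c — {i}
  e — {i,j}
  i — {c,e,j}
  j — {b,e,i}

N(j) = ["b", "e", "i"]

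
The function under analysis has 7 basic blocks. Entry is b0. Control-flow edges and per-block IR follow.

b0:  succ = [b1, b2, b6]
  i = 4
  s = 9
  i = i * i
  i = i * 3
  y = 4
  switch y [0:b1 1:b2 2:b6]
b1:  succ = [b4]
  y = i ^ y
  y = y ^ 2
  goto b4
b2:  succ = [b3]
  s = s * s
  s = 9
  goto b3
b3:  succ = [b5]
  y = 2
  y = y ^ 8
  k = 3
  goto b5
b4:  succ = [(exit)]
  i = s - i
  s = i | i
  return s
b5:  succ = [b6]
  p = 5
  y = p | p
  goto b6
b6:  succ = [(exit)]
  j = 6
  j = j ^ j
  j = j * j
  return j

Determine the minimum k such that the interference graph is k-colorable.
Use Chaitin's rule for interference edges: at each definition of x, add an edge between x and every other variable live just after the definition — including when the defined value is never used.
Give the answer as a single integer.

Answer: 3

Analysis:
Per-block:
  b0 def {i,s,y} use ∅
  b1 def {y} use {i,y}
  b2 def {s} use {s}
  b3 def {k,y} use ∅
  b4 def {i,s} use {i,s}
  b5 def {p,y} use ∅
  b6 def {j} use ∅

Liveness:
  b0 li=∅ lo={i,s,y}
  b1 li={i,s,y} lo={i,s}
  b2 li={s} lo=∅
  b3 li=∅ lo=∅
  b4 li={i,s} lo=∅
  b5 li=∅ lo=∅
  b6 li=∅ lo=∅

Conflict graph:
  i — {s,y}
  j — ∅
  k — ∅
  p — ∅
  s — {i,y}
  y — {i,s}

Registers:
  lower bound: {i,s,y} mutually conflict ⇒ χ ≥ 3
  3-colouring: c0={i,j,k,p}  c1={s}  c2={y}
  χ = 3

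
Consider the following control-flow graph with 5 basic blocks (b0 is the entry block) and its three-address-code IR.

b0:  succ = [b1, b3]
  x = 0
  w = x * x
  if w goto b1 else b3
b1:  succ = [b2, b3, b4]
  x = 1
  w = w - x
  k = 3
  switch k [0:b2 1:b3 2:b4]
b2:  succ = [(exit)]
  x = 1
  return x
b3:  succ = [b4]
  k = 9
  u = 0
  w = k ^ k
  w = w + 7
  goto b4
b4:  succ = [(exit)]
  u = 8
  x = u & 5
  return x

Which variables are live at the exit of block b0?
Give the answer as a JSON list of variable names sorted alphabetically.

Per-block:
  b0 def {w,x} use ∅
  b1 def {k,w,x} use {w}
  b2 def {x} use ∅
  b3 def {k,u,w} use ∅
  b4 def {u,x} use ∅

Live sets:
  b0: in=∅ out={w}
  b1: in={w} out=∅
  b2: in=∅ out=∅
  b3: in=∅ out=∅
  b4: in=∅ out=∅

live-out(b0) = ["w"]

Answer: ["w"]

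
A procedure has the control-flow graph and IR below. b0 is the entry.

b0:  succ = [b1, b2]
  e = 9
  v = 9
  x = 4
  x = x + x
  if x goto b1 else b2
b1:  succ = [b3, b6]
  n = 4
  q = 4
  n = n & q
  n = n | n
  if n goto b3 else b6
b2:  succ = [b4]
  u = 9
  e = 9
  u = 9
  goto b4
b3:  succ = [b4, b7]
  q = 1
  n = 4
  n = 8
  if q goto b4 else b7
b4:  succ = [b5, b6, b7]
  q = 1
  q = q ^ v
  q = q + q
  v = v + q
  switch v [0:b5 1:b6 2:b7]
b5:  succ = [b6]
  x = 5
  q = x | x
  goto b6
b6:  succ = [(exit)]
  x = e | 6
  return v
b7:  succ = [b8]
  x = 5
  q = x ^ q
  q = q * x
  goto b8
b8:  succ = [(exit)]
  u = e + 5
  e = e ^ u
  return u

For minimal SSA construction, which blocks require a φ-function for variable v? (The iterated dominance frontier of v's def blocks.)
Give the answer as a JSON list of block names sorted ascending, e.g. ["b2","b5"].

Answer: ["b6", "b7"]

Working:
idom tree: b1←b0 b2←b0 b3←b1 b4←b0 b5←b4 b6←b0 b7←b0 b8←b7
Dom at joins:
  b4: preds {b2,b3}: {b0,b2} ∩ {b0,b1,b3} = {b0}; idom=b0
  b6: preds {b1,b4,b5}: {b0,b1} ∩ {b0,b4} ∩ {b0,b4,b5} = {b0}; idom=b0
  b7: preds {b3,b4}: {b0,b1,b3} ∩ {b0,b4} = {b0}; idom=b0

DF derivation:
  join b4 pred b2: b2 stop@b0
  join b4 pred b3: b3→b1 stop@b0
  join b6 pred b1: b1 stop@b0
  join b6 pred b4: b4 stop@b0
  join b6 pred b5: b5→b4 stop@b0
  join b7 pred b3: b3→b1 stop@b0
  join b7 pred b4: b4 stop@b0
  b0: DF=∅
  b1: DF={b4,b6,b7}
  b2: DF={b4}
  b3: DF={b4,b7}
  b4: DF={b6,b7}
  b5: DF={b6}
  b6: DF=∅
  b7: DF=∅
  b8: DF=∅

φ for v: defs {b0,b4}
  DF⁺ = {b6,b7}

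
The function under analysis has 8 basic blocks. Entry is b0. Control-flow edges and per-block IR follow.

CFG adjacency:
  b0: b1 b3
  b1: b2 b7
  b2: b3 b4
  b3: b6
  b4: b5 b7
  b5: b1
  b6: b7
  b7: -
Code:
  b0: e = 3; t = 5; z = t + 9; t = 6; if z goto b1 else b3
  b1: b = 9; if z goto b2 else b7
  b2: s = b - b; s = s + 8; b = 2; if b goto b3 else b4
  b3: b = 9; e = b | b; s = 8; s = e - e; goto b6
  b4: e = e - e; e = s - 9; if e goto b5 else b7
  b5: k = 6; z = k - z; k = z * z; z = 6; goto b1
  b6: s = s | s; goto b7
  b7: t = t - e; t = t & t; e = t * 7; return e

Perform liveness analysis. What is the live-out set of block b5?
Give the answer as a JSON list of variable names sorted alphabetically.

Answer: ["e", "t", "z"]

Derivation:
Per-block:
  b0: def={e,t,z} ue=∅
  b1: def={b} ue={z}
  b2: def={b,s} ue={b}
  b3: def={b,e,s} ue=∅
  b4: def={e} ue={e,s}
  b5: def={k,z} ue={z}
  b6: def={s} ue={s}
  b7: def={e,t} ue={e,t}

Liveness:
  b0: in=∅ out={e,t,z}
  b1: in={e,t,z} out={b,e,t,z}
  b2: in={b,e,t,z} out={e,s,t,z}
  b3: in={t} out={e,s,t}
  b4: in={e,s,t,z} out={e,t,z}
  b5: in={e,t,z} out={e,t,z}
  b6: in={e,s,t} out={e,t}
  b7: in={e,t} out=∅

live-out(b5) = ["e", "t", "z"]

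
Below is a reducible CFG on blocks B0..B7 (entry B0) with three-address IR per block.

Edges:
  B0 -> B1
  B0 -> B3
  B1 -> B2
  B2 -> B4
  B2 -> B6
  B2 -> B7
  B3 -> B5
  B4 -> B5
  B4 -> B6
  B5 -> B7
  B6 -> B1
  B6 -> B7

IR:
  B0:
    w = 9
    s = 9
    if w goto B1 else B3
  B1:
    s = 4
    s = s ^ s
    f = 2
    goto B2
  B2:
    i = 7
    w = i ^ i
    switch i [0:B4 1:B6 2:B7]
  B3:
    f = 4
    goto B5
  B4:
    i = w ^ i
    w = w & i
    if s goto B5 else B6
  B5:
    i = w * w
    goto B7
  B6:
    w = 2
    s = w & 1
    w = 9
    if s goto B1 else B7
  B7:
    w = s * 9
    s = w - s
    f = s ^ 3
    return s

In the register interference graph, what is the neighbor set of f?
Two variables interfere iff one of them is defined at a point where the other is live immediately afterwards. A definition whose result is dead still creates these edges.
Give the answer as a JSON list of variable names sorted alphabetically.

Answer: ["s", "w"]

Working:
Per-block:
  B0: def={s,w} ue=∅
  B1: def={f,s} ue=∅
  B2: def={i,w} ue=∅
  B3: def={f} ue=∅
  B4: def={i,w} ue={i,s,w}
  B5: def={i} ue={w}
  B6: def={s,w} ue=∅
  B7: def={f,s,w} ue={s}

Liveness:
  live B0: ∅→{s,w}
  live B1: ∅→{s}
  live B2: {s}→{i,s,w}
  live B3: {s,w}→{s,w}
  live B4: {i,s,w}→{s,w}
  live B5: {s,w}→{s}
  live B6: ∅→{s}
  live B7: {s}→∅

Conflict graph:
  f — {s,w}
  i — {s,w}
  s — {f,i,w}
  w — {f,i,s}

N(f) = ["s", "w"]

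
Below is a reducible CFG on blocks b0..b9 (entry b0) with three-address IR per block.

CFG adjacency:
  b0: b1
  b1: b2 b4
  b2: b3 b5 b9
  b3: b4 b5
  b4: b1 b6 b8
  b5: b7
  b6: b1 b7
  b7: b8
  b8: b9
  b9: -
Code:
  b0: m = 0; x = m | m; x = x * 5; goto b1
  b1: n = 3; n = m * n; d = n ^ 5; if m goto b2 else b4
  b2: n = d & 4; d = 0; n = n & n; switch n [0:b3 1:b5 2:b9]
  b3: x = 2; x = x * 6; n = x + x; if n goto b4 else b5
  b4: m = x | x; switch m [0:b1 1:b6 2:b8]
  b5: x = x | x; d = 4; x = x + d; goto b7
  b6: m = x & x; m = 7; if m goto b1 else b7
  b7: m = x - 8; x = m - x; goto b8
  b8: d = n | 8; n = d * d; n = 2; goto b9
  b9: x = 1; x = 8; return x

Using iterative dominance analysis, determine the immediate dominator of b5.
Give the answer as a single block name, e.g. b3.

idom tree: b1←b0 b2←b1 b3←b2 b4←b1 b5←b2 b6←b4 b7←b1 b8←b1 b9←b1
Join-block Dom:
  b1: preds {b0,b4,b6}: {b0} ∩ {b0,b1,b4} ∩ {b0,b1,b4,b6} = {b0}; idom=b0
  b4: preds {b1,b3}: {b0,b1} ∩ {b0,b1,b2,b3} = {b0,b1}; idom=b1
  b5: preds {b2,b3}: {b0,b1,b2} ∩ {b0,b1,b2,b3} = {b0,b1,b2}; idom=b2
  b7: preds {b5,b6}: {b0,b1,b2,b5} ∩ {b0,b1,b4,b6} = {b0,b1}; idom=b1
  b8: preds {b4,b7}: {b0,b1,b4} ∩ {b0,b1,b7} = {b0,b1}; idom=b1
  b9: preds {b2,b8}: {b0,b1,b2} ∩ {b0,b1,b8} = {b0,b1}; idom=b1

idom(b5) = b2

Answer: b2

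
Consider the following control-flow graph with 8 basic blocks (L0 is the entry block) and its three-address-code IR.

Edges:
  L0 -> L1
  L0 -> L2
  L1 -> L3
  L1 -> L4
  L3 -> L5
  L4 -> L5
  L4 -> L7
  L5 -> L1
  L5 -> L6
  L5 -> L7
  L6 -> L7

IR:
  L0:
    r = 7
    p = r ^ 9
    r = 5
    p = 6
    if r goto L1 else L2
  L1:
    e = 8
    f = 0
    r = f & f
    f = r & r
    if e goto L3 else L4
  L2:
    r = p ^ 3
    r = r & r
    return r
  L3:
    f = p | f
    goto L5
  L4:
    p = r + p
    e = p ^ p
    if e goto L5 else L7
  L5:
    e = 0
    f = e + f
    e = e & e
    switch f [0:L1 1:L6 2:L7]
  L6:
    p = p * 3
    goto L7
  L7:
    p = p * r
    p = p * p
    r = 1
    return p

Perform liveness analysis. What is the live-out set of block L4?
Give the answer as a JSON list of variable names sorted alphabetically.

Answer: ["f", "p", "r"]

Derivation:
Block summaries:
  L0 def {p,r} use ∅
  L1 def {e,f,r} use ∅
  L2 def {r} use {p}
  L3 def {f} use {f,p}
  L4 def {e,p} use {p,r}
  L5 def {e,f} use {f}
  L6 def {p} use {p}
  L7 def {p,r} use {p,r}

Backward fixpoint:
  L0: in=∅ out={p}
  L1: in={p} out={f,p,r}
  L2: in={p} out=∅
  L3: in={f,p,r} out={f,p,r}
  L4: in={f,p,r} out={f,p,r}
  L5: in={f,p,r} out={p,r}
  L6: in={p,r} out={p,r}
  L7: in={p,r} out=∅

live-out(L4) = ["f", "p", "r"]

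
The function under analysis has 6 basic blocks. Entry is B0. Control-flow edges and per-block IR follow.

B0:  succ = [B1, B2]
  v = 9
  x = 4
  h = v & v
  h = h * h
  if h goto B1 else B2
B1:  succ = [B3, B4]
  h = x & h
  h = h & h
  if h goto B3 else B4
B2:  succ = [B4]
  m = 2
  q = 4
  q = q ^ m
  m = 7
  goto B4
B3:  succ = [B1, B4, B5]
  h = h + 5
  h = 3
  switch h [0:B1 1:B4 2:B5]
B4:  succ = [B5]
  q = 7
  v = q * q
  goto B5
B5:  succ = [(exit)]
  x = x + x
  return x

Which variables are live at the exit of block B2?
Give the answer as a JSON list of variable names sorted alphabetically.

Per-block:
  B0: {h,v,x} / ∅
  B1: {h} / {h,x}
  B2: {m,q} / ∅
  B3: {h} / {h}
  B4: {q,v} / ∅
  B5: {x} / {x}

Backward fixpoint:
  B0 li=∅ lo={h,x}
  B1 li={h,x} lo={h,x}
  B2 li={x} lo={x}
  B3 li={h,x} lo={h,x}
  B4 li={x} lo={x}
  B5 li={x} lo=∅

live-out(B2) = ["x"]

Answer: ["x"]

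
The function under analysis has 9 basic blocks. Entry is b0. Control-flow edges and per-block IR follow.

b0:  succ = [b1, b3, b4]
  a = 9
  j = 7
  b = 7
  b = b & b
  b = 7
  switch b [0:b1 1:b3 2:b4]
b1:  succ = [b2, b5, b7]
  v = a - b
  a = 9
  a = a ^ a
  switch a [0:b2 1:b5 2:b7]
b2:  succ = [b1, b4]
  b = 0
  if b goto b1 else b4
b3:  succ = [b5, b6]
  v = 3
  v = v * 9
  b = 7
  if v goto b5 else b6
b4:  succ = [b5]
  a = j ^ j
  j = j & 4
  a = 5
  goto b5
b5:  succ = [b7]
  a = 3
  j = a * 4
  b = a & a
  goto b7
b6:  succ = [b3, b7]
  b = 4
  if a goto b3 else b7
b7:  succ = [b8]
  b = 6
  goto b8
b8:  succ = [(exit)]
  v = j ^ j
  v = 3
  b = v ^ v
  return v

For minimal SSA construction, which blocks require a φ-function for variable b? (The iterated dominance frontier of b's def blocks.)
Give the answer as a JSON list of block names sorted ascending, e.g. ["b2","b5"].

Answer: ["b1", "b3", "b4", "b5", "b7"]

Working:
idom tree: b1←b0 b2←b1 b3←b0 b4←b0 b5←b0 b6←b3 b7←b0 b8←b7
Join-block Dom:
  b1: preds {b0,b2}: {b0} ∩ {b0,b1,b2} = {b0}; idom=b0
  b3: preds {b0,b6}: {b0} ∩ {b0,b3,b6} = {b0}; idom=b0
  b4: preds {b0,b2}: {b0} ∩ {b0,b1,b2} = {b0}; idom=b0
  b5: preds {b1,b3,b4}: {b0,b1} ∩ {b0,b3} ∩ {b0,b4} = {b0}; idom=b0
  b7: preds {b1,b5,b6}: {b0,b1} ∩ {b0,b5} ∩ {b0,b3,b6} = {b0}; idom=b0

DF walk-up:
  b1←b0: walk · to b0
  b1←b2: walk b2→b1 to b0
  b3←b0: walk · to b0
  b3←b6: walk b6→b3 to b0
  b4←b0: walk · to b0
  b4←b2: walk b2→b1 to b0
  b5←b1: walk b1 to b0
  b5←b3: walk b3 to b0
  b5←b4: walk b4 to b0
  b7←b1: walk b1 to b0
  b7←b5: walk b5 to b0
  b7←b6: walk b6→b3 to b0
  b0 → ∅
  b1 → {b1,b4,b5,b7}
  b2 → {b1,b4}
  b3 → {b3,b5,b7}
  b4 → {b5}
  b5 → {b7}
  b6 → {b3,b7}
  b7 → ∅
  b8 → ∅

φ for b: defs {b0,b2,b3,b5,b6,b7,b8}
  DF⁺ = {b1,b3,b4,b5,b7}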